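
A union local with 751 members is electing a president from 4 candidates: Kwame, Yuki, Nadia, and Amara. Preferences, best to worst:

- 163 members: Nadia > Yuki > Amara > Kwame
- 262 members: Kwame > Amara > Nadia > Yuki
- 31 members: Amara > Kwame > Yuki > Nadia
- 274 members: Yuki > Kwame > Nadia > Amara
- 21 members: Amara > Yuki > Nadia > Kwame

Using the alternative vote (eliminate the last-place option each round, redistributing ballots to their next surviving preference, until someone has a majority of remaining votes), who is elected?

Yuki

Round 1: Kwame 262, Yuki 274, Nadia 163, Amara 52. Eliminate Amara.
Round 2: Kwame 293, Yuki 295, Nadia 163. Eliminate Nadia.
Round 3: Kwame 293, Yuki 458. Yuki has a majority.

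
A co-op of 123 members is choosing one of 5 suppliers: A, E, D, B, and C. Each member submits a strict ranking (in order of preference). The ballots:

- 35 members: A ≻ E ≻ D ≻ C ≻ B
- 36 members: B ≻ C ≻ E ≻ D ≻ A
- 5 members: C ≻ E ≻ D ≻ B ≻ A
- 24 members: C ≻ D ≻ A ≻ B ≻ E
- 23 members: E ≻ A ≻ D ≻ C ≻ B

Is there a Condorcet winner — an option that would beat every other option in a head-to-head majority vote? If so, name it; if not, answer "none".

C

C vs A: 65–58 for C.
C vs E: 65–58 for C.
C vs D: 65–58 for C.
C vs B: 87–36 for C.
C beats every other option head-to-head.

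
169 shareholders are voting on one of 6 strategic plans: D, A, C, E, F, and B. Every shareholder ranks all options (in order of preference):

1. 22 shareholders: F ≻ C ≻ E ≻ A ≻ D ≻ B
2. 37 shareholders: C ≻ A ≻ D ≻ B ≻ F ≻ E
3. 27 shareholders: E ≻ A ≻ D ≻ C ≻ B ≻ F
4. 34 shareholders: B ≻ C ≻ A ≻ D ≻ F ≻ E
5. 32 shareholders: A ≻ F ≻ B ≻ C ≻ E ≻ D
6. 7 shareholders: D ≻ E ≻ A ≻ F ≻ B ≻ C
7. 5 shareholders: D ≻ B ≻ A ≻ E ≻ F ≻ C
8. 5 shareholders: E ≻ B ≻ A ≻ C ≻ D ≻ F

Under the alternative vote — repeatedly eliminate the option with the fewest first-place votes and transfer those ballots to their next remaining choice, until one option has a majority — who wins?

Round 1: D 12, A 32, C 37, E 32, F 22, B 34. Eliminate D.
Round 2: A 32, C 37, E 39, F 22, B 39. Eliminate F.
Round 3: A 32, C 59, E 39, B 39. Eliminate A.
Round 4: C 59, E 39, B 71. Eliminate E.
Round 5: C 86, B 83. C has a majority.

C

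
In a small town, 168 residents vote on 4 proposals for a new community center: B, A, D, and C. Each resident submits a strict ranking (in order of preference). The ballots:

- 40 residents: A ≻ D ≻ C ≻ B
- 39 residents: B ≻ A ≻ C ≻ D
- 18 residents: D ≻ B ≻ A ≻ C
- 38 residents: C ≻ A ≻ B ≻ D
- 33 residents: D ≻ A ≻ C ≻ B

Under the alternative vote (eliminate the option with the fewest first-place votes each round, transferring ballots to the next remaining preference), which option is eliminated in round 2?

B

Round 1: B 39, A 40, D 51, C 38. Eliminate C.
Round 2: B 39, A 78, D 51. Eliminate B.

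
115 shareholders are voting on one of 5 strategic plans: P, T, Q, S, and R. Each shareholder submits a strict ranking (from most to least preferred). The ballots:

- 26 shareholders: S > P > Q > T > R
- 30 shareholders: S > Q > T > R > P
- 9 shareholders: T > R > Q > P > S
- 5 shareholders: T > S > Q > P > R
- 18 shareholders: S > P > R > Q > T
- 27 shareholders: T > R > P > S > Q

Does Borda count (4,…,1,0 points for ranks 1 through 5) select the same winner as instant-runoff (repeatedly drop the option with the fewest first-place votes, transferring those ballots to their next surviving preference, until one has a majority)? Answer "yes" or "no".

Borda — scores: P 200, T 250, Q 188, S 338, R 174. Winner: S.
Instant-runoff — R1 P 0, T 41, Q 0, S 74, R 0 (S winner). Winner: S.
The two methods agree.

yes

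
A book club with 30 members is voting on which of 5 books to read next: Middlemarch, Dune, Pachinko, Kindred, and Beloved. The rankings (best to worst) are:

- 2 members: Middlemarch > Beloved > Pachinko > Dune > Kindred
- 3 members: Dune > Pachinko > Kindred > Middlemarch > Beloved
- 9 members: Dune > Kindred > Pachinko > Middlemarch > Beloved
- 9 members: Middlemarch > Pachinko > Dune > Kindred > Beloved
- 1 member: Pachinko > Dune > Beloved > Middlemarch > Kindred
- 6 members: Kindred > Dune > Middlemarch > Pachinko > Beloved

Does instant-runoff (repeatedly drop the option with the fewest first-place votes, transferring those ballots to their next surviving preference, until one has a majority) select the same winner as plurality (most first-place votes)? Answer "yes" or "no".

yes

Instant-runoff — R1 Middlemarch 11, Dune 12, Pachinko 1, Kindred 6, Beloved 0 (Beloved out); R2 Middlemarch 11, Dune 12, Pachinko 1, Kindred 6 (Pachinko out); R3 Middlemarch 11, Dune 13, Kindred 6 (Kindred out); R4 Middlemarch 11, Dune 19 (Dune winner). Winner: Dune.
Plurality — first-place votes: Middlemarch 11, Dune 12, Pachinko 1, Kindred 6, Beloved 0. Winner: Dune.
The two methods agree.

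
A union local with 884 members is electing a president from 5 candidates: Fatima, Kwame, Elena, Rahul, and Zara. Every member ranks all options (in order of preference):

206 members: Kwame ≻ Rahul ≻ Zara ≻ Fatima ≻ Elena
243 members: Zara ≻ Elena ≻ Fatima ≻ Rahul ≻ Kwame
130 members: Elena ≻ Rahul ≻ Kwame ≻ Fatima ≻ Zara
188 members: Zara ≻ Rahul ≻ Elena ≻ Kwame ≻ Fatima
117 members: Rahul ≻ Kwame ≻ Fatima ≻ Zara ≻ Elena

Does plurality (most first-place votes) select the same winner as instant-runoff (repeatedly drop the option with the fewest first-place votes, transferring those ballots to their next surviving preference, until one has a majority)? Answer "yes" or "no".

Plurality — first-place votes: Fatima 0, Kwame 206, Elena 130, Rahul 117, Zara 431. Winner: Zara.
Instant-runoff — R1 Fatima 0, Kwame 206, Elena 130, Rahul 117, Zara 431 (Fatima out); R2 Kwame 206, Elena 130, Rahul 117, Zara 431 (Rahul out); R3 Kwame 323, Elena 130, Zara 431 (Elena out); R4 Kwame 453, Zara 431 (Kwame winner). Winner: Kwame.
The two methods disagree.

no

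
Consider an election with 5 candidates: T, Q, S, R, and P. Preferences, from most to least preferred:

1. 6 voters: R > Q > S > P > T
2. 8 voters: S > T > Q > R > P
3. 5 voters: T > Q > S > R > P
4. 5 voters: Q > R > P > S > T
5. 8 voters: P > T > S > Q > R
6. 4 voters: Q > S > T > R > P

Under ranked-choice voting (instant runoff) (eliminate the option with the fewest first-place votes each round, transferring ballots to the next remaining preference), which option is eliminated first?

Round 1: T 5, Q 9, S 8, R 6, P 8. Eliminate T.

T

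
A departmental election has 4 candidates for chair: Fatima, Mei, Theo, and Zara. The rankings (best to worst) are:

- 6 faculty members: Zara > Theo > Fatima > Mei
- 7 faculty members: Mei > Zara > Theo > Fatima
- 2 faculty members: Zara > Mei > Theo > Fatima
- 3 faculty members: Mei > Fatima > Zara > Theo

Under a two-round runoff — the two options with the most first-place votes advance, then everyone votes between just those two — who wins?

Mei

Round 1 first-place votes: Fatima 0, Mei 10, Theo 0, Zara 8.
Mei and Zara advance.
Runoff: Mei is preferred to Zara by 10 voters; Zara by 8.
Mei wins the runoff.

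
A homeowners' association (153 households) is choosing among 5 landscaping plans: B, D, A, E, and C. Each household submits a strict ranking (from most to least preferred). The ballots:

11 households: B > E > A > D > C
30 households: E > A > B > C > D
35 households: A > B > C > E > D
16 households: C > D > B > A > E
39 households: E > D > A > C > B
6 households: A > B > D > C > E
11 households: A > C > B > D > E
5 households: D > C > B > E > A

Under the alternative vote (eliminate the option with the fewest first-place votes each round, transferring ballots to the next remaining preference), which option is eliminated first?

D

Round 1: B 11, D 5, A 52, E 69, C 16. Eliminate D.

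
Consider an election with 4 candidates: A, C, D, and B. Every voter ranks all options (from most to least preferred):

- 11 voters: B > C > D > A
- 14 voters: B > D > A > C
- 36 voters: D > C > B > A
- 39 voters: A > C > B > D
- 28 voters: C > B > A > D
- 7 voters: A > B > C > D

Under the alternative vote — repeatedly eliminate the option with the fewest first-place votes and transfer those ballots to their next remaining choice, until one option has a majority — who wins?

A

Round 1: A 46, C 28, D 36, B 25. Eliminate B.
Round 2: A 46, C 39, D 50. Eliminate C.
Round 3: A 74, D 61. A has a majority.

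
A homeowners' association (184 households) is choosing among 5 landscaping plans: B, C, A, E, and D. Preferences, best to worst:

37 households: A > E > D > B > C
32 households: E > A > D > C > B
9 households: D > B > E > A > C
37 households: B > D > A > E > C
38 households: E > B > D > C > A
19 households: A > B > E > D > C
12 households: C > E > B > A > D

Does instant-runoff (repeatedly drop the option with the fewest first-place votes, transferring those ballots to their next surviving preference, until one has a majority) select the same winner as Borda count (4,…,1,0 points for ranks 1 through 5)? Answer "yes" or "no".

Instant-runoff — R1 B 37, C 12, A 56, E 70, D 9 (D out); R2 B 46, C 12, A 56, E 70 (C out); R3 B 46, A 56, E 82 (B out); R4 A 93, E 91 (A winner). Winner: A.
Borda — scores: B 407, C 118, A 415, E 520, D 380. Winner: E.
The two methods disagree.

no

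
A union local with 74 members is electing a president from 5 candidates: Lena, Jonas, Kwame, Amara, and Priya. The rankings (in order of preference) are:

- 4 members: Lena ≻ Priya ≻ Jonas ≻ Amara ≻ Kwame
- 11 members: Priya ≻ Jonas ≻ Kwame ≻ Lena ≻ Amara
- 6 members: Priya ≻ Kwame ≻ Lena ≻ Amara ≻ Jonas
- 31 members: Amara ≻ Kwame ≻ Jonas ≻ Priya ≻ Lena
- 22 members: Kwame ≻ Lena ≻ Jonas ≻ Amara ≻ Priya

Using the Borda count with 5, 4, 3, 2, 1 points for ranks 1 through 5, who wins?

Kwame

Lena: 4·5 + 11·2 + 6·3 + 31·1 + 22·4 = 179
Jonas: 4·3 + 11·4 + 6·1 + 31·3 + 22·3 = 221
Kwame: 4·1 + 11·3 + 6·4 + 31·4 + 22·5 = 295
Amara: 4·2 + 11·1 + 6·2 + 31·5 + 22·2 = 230
Priya: 4·4 + 11·5 + 6·5 + 31·2 + 22·1 = 185
Kwame has the highest Borda score (295).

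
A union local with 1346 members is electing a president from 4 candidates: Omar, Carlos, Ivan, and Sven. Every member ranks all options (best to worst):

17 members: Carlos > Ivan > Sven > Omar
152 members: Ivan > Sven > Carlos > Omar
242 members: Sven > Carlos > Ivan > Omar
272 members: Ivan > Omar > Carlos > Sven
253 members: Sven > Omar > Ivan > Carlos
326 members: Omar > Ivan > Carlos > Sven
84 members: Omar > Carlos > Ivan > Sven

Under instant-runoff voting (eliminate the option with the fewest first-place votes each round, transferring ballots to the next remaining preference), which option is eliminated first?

Carlos

Round 1: Omar 410, Carlos 17, Ivan 424, Sven 495. Eliminate Carlos.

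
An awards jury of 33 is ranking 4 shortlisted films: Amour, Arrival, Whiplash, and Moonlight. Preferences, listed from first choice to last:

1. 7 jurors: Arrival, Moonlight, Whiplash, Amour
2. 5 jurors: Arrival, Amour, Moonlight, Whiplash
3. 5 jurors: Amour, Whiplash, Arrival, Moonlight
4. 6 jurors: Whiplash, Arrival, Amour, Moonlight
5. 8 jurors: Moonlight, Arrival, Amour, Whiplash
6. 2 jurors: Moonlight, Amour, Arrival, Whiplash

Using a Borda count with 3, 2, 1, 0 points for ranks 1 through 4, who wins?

Arrival

Amour: 7·0 + 5·2 + 5·3 + 6·1 + 8·1 + 2·2 = 43
Arrival: 7·3 + 5·3 + 5·1 + 6·2 + 8·2 + 2·1 = 71
Whiplash: 7·1 + 5·0 + 5·2 + 6·3 + 8·0 + 2·0 = 35
Moonlight: 7·2 + 5·1 + 5·0 + 6·0 + 8·3 + 2·3 = 49
Arrival has the highest Borda score (71).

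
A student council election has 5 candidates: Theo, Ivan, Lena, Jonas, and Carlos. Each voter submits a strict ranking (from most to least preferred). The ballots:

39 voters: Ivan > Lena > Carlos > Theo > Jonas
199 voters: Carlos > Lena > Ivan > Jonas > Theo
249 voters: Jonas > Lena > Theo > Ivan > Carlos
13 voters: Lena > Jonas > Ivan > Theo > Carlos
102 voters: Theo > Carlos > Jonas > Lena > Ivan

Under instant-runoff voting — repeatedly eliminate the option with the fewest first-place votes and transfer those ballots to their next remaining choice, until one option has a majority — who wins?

Round 1: Theo 102, Ivan 39, Lena 13, Jonas 249, Carlos 199. Eliminate Lena.
Round 2: Theo 102, Ivan 39, Jonas 262, Carlos 199. Eliminate Ivan.
Round 3: Theo 102, Jonas 262, Carlos 238. Eliminate Theo.
Round 4: Jonas 262, Carlos 340. Carlos has a majority.

Carlos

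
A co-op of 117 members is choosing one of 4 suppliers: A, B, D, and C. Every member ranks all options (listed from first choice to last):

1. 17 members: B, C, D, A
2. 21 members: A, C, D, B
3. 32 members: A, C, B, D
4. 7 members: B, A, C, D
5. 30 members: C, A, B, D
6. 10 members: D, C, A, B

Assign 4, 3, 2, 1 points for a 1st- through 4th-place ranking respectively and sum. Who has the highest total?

A: 17·1 + 21·4 + 32·4 + 7·3 + 30·3 + 10·2 = 360
B: 17·4 + 21·1 + 32·2 + 7·4 + 30·2 + 10·1 = 251
D: 17·2 + 21·2 + 32·1 + 7·1 + 30·1 + 10·4 = 185
C: 17·3 + 21·3 + 32·3 + 7·2 + 30·4 + 10·3 = 374
C has the highest Borda score (374).

C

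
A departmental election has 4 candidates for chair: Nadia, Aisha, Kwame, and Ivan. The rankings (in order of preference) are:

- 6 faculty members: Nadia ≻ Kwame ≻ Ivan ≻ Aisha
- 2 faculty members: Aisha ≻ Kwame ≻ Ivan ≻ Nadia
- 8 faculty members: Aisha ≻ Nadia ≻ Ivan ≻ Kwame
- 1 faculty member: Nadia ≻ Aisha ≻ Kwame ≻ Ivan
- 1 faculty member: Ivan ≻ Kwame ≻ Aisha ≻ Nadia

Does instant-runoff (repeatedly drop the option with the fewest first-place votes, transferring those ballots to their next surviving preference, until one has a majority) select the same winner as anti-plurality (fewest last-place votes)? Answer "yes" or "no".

Instant-runoff — R1 Nadia 7, Aisha 10, Kwame 0, Ivan 1 (Aisha winner). Winner: Aisha.
Anti-plurality — last-place votes: Nadia 3, Aisha 6, Kwame 8, Ivan 1. Winner: Ivan.
The two methods disagree.

no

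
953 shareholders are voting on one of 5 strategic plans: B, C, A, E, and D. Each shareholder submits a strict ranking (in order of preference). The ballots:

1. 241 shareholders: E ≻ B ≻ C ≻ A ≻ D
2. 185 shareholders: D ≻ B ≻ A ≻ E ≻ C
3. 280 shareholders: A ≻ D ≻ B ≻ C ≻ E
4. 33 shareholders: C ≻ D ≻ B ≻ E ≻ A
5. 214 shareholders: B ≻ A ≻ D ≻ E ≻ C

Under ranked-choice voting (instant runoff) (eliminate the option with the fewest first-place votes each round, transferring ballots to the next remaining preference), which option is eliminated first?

Round 1: B 214, C 33, A 280, E 241, D 185. Eliminate C.

C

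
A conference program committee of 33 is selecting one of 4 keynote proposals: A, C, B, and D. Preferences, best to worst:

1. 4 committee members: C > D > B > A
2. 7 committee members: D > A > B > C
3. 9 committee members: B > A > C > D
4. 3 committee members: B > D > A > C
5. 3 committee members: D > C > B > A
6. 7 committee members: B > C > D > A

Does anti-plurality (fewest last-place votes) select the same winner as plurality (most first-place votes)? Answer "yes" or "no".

yes

Anti-plurality — last-place votes: A 14, C 10, B 0, D 9. Winner: B.
Plurality — first-place votes: A 0, C 4, B 19, D 10. Winner: B.
The two methods agree.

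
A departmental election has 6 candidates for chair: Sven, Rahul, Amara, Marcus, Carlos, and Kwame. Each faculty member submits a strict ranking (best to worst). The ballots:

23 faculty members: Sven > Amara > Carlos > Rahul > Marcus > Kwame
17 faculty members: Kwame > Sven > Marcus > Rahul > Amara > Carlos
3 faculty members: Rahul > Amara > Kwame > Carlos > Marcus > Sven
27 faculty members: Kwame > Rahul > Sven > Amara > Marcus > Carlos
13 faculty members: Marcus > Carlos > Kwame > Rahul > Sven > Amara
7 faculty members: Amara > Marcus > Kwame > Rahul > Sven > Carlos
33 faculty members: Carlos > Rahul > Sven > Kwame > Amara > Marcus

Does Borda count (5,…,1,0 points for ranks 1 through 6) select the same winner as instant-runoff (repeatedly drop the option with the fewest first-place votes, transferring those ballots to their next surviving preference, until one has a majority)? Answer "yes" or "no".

no

Borda — scores: Sven 383, Rahul 375, Amara 243, Marcus 197, Carlos 292, Kwame 355. Winner: Sven.
Instant-runoff — R1 Sven 23, Rahul 3, Amara 7, Marcus 13, Carlos 33, Kwame 44 (Rahul out); R2 Sven 23, Amara 10, Marcus 13, Carlos 33, Kwame 44 (Amara out); R3 Sven 23, Marcus 20, Carlos 33, Kwame 47 (Marcus out); R4 Sven 23, Carlos 46, Kwame 54 (Sven out); R5 Carlos 69, Kwame 54 (Carlos winner). Winner: Carlos.
The two methods disagree.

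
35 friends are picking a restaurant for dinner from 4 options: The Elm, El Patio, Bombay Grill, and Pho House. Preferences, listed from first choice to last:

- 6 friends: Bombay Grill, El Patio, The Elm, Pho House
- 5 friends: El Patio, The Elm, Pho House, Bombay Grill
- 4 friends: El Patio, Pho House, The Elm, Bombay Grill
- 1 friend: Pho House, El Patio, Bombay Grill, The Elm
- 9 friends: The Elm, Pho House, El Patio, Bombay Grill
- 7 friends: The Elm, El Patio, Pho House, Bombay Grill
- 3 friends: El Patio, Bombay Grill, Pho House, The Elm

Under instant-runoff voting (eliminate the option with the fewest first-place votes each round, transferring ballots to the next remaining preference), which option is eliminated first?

Pho House

Round 1: The Elm 16, El Patio 12, Bombay Grill 6, Pho House 1. Eliminate Pho House.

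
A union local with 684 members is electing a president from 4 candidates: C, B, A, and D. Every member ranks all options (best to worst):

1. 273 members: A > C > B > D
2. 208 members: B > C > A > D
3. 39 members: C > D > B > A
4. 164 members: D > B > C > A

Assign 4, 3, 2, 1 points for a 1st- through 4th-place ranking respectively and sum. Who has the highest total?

C: 273·3 + 208·3 + 39·4 + 164·2 = 1927
B: 273·2 + 208·4 + 39·2 + 164·3 = 1948
A: 273·4 + 208·2 + 39·1 + 164·1 = 1711
D: 273·1 + 208·1 + 39·3 + 164·4 = 1254
B has the highest Borda score (1948).

B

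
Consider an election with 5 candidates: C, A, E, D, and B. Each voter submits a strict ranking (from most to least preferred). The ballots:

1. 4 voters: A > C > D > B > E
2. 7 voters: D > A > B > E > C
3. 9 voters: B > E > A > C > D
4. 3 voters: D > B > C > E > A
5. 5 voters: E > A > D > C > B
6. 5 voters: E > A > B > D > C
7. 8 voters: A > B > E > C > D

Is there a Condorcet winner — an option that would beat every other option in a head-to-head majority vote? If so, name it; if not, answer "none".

Checking pairwise contests:
A beats C 38–3.
E beats A 22–19.
B beats E 31–10.
C beats D 21–20.
A beats B 29–12.
Every option loses at least one head-to-head, so there is no Condorcet winner.

none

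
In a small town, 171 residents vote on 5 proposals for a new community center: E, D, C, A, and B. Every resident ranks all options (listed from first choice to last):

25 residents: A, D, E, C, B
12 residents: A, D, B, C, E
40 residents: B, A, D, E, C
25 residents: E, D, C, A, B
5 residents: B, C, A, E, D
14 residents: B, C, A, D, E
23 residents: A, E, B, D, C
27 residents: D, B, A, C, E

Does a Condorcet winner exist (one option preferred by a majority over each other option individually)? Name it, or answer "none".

none

Checking pairwise contests:
D beats E 118–53.
A beats D 119–52.
E beats C 113–58.
B beats A 86–85.
D beats B 89–82.
Every option loses at least one head-to-head, so there is no Condorcet winner.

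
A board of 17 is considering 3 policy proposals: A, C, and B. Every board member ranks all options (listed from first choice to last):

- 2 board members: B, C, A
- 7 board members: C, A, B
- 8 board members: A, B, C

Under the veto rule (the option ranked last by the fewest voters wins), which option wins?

Last-place votes: A 2, C 8, B 7.
A is ranked last by the fewest voters, so A wins.

A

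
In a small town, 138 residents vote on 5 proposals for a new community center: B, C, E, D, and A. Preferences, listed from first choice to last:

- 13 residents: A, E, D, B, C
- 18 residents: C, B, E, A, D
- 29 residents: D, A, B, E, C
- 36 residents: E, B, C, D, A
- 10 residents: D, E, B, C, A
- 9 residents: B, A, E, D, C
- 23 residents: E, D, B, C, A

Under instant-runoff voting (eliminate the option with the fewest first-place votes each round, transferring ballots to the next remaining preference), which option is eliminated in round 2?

C

Round 1: B 9, C 18, E 59, D 39, A 13. Eliminate B.
Round 2: C 18, E 59, D 39, A 22. Eliminate C.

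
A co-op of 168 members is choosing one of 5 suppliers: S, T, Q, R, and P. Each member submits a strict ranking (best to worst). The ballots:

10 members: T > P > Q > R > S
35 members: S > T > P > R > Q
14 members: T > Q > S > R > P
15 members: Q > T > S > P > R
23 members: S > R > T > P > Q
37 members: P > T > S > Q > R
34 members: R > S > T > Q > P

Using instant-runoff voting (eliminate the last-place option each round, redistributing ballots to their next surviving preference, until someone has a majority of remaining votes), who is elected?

Round 1: S 58, T 24, Q 15, R 34, P 37. Eliminate Q.
Round 2: S 58, T 39, R 34, P 37. Eliminate R.
Round 3: S 92, T 39, P 37. S has a majority.

S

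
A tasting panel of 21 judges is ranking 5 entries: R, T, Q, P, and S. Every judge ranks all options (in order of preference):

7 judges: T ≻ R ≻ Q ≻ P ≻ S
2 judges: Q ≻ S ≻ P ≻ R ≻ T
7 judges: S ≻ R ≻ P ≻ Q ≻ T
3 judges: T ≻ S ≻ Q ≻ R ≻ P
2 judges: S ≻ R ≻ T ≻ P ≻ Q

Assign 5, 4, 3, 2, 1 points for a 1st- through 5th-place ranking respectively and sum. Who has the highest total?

R: 7·4 + 2·2 + 7·4 + 3·2 + 2·4 = 74
T: 7·5 + 2·1 + 7·1 + 3·5 + 2·3 = 65
Q: 7·3 + 2·5 + 7·2 + 3·3 + 2·1 = 56
P: 7·2 + 2·3 + 7·3 + 3·1 + 2·2 = 48
S: 7·1 + 2·4 + 7·5 + 3·4 + 2·5 = 72
R has the highest Borda score (74).

R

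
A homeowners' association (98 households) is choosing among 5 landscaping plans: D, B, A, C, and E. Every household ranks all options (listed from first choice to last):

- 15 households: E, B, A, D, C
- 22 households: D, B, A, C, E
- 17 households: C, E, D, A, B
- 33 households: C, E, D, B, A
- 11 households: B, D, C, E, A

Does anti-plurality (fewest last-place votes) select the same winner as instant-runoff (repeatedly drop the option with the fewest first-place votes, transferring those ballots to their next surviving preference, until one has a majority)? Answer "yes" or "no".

Anti-plurality — last-place votes: D 0, B 17, A 44, C 15, E 22. Winner: D.
Instant-runoff — R1 D 22, B 11, A 0, C 50, E 15 (C winner). Winner: C.
The two methods disagree.

no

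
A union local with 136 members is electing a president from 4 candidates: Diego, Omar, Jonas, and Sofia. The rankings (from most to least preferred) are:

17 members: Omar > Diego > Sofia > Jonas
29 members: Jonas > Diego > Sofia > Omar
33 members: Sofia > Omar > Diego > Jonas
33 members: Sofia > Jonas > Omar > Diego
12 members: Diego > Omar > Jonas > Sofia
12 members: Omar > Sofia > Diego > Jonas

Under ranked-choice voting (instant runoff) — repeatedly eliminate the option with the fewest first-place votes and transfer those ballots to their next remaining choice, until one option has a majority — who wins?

Sofia

Round 1: Diego 12, Omar 29, Jonas 29, Sofia 66. Eliminate Diego.
Round 2: Omar 41, Jonas 29, Sofia 66. Eliminate Jonas.
Round 3: Omar 41, Sofia 95. Sofia has a majority.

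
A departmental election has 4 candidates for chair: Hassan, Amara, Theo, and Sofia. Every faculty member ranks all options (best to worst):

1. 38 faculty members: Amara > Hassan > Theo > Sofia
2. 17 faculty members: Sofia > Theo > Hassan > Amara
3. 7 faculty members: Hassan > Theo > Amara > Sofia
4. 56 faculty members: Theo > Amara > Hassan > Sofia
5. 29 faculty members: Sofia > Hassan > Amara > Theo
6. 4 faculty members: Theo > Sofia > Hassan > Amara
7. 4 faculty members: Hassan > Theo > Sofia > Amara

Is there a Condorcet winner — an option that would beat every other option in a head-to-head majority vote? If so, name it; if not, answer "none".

Checking pairwise contests:
Amara beats Hassan 94–61.
Theo beats Amara 88–67.
Hassan beats Theo 78–77.
Hassan beats Sofia 105–50.
Every option loses at least one head-to-head, so there is no Condorcet winner.

none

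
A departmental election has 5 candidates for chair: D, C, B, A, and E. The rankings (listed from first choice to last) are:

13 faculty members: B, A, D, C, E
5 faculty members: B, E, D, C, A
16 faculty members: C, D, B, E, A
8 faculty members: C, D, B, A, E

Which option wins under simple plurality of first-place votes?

C

First-place votes: D 0, C 24, B 18, A 0, E 0.
C has the most first-place votes.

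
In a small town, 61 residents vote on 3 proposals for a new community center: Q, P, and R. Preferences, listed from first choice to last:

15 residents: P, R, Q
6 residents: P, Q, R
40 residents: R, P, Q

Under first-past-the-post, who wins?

R

First-place votes: Q 0, P 21, R 40.
R has the most first-place votes.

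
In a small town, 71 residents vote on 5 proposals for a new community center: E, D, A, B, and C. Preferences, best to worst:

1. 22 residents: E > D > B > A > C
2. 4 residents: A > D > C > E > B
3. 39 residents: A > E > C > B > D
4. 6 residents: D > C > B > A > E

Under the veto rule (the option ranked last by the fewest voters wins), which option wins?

Last-place votes: E 6, D 39, A 0, B 4, C 22.
A is ranked last by the fewest voters, so A wins.

A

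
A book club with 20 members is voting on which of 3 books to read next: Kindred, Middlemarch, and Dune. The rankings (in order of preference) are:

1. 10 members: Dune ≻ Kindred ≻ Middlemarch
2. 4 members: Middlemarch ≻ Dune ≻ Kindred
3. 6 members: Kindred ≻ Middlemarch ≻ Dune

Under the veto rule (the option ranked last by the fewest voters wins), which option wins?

Last-place votes: Kindred 4, Middlemarch 10, Dune 6.
Kindred is ranked last by the fewest voters, so Kindred wins.

Kindred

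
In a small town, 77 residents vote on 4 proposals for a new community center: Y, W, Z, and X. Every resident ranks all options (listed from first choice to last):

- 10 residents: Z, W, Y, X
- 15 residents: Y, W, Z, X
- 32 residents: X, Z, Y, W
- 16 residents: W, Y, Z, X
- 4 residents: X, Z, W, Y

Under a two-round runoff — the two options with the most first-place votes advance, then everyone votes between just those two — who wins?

Round 1 first-place votes: Y 15, W 16, Z 10, X 36.
X and W advance.
Runoff: X is preferred to W by 36 voters; W by 41.
W wins the runoff.

W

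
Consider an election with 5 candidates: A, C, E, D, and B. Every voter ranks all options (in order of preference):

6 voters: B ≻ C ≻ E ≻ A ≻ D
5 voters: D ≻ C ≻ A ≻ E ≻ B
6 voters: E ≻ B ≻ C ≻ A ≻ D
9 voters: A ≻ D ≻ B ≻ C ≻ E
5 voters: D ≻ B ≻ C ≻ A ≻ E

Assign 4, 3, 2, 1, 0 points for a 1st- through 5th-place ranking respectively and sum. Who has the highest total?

A: 6·1 + 5·2 + 6·1 + 9·4 + 5·1 = 63
C: 6·3 + 5·3 + 6·2 + 9·1 + 5·2 = 64
E: 6·2 + 5·1 + 6·4 + 9·0 + 5·0 = 41
D: 6·0 + 5·4 + 6·0 + 9·3 + 5·4 = 67
B: 6·4 + 5·0 + 6·3 + 9·2 + 5·3 = 75
B has the highest Borda score (75).

B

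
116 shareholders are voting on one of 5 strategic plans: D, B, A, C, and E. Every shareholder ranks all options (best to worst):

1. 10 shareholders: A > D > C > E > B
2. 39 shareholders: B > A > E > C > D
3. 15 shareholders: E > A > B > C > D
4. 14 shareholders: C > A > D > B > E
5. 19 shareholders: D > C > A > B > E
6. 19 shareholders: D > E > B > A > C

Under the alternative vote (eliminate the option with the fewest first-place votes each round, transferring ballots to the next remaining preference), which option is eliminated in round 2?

Round 1: D 38, B 39, A 10, C 14, E 15. Eliminate A.
Round 2: D 48, B 39, C 14, E 15. Eliminate C.

C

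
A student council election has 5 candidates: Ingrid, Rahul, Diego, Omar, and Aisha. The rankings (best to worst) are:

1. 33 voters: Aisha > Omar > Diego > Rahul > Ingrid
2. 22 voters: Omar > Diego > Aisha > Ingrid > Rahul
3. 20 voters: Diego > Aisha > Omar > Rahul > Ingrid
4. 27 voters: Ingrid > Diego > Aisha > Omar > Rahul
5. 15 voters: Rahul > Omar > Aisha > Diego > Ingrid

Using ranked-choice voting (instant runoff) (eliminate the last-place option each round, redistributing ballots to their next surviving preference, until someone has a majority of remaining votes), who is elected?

Round 1: Ingrid 27, Rahul 15, Diego 20, Omar 22, Aisha 33. Eliminate Rahul.
Round 2: Ingrid 27, Diego 20, Omar 37, Aisha 33. Eliminate Diego.
Round 3: Ingrid 27, Omar 37, Aisha 53. Eliminate Ingrid.
Round 4: Omar 37, Aisha 80. Aisha has a majority.

Aisha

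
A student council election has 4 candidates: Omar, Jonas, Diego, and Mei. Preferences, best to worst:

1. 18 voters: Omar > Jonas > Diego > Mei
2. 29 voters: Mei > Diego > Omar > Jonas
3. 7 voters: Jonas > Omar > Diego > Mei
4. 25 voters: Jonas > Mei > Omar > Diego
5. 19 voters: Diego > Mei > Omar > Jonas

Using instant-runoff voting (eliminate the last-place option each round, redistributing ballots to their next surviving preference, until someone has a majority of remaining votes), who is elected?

Jonas

Round 1: Omar 18, Jonas 32, Diego 19, Mei 29. Eliminate Omar.
Round 2: Jonas 50, Diego 19, Mei 29. Jonas has a majority.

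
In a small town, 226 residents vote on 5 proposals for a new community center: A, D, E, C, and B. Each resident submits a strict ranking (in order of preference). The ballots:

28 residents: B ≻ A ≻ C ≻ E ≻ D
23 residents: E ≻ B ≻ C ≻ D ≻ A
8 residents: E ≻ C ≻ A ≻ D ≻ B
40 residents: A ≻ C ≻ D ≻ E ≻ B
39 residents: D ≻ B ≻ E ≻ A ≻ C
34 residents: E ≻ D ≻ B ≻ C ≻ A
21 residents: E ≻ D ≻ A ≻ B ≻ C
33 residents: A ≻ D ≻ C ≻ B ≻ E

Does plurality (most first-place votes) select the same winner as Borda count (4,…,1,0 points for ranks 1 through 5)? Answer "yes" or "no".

Plurality — first-place votes: A 73, D 39, E 86, C 0, B 28. Winner: E.
Borda — scores: A 473, D 531, E 490, C 346, B 420. Winner: D.
The two methods disagree.

no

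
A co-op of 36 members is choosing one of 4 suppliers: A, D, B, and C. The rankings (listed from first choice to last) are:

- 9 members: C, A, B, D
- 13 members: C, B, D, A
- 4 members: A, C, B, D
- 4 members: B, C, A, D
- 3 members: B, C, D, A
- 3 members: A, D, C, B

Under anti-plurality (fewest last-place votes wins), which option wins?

C

Last-place votes: A 16, D 17, B 3, C 0.
C is ranked last by the fewest voters, so C wins.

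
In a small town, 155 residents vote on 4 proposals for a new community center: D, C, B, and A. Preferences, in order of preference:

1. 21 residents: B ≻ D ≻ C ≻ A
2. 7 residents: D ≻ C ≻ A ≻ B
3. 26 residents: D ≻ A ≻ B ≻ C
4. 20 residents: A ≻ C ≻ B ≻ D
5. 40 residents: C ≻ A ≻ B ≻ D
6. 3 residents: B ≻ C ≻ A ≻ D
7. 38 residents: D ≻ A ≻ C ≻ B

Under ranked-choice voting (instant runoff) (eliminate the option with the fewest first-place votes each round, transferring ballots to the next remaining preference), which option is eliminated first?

Round 1: D 71, C 40, B 24, A 20. Eliminate A.

A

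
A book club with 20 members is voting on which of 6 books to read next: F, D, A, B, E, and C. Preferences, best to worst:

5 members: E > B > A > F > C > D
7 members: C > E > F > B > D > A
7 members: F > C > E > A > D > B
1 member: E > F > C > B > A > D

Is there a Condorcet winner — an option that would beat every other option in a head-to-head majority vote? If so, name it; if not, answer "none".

none

Checking pairwise contests:
E beats F 13–7.
F beats D 20–0.
F beats A 15–5.
F beats B 15–5.
C beats E 14–6.
F beats C 13–7.
Every option loses at least one head-to-head, so there is no Condorcet winner.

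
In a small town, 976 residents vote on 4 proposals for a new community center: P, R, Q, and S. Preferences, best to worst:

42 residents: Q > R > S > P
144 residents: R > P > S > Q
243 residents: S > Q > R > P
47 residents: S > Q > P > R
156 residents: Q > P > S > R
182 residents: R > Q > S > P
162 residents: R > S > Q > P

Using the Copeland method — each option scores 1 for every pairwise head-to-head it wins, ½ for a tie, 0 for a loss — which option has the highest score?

P: loses to R, Q, and S → score 0.
R: beats P and S; ties Q → score 2.5.
Q: beats P; ties R; loses to S → score 1.5.
S: beats P and Q; loses to R → score 2.
R has the best pairwise record.

R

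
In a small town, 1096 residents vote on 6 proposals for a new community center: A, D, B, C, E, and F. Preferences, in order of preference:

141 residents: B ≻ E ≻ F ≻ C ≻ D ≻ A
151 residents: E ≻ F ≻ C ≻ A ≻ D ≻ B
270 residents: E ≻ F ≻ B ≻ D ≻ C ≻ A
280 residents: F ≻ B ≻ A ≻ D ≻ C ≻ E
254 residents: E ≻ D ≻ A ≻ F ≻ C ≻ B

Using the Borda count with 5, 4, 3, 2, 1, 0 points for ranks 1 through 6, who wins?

F

A: 141·0 + 151·2 + 270·0 + 280·3 + 254·3 = 1904
D: 141·1 + 151·1 + 270·2 + 280·2 + 254·4 = 2408
B: 141·5 + 151·0 + 270·3 + 280·4 + 254·0 = 2635
C: 141·2 + 151·3 + 270·1 + 280·1 + 254·1 = 1539
E: 141·4 + 151·5 + 270·5 + 280·0 + 254·5 = 3939
F: 141·3 + 151·4 + 270·4 + 280·5 + 254·2 = 4015
F has the highest Borda score (4015).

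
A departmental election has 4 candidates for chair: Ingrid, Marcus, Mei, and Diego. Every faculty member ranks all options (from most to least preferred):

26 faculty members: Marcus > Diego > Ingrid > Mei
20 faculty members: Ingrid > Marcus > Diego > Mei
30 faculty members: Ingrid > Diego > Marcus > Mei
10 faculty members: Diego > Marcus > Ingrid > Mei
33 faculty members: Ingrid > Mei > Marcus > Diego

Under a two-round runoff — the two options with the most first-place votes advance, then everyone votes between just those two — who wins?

Round 1 first-place votes: Ingrid 83, Marcus 26, Mei 0, Diego 10.
Ingrid and Marcus advance.
Runoff: Ingrid is preferred to Marcus by 83 voters; Marcus by 36.
Ingrid wins the runoff.

Ingrid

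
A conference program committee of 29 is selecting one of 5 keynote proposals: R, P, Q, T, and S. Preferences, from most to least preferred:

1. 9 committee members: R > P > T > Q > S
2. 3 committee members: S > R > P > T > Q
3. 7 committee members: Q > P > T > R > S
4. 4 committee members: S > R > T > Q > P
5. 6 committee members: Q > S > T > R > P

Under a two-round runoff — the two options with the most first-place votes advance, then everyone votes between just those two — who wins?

Round 1 first-place votes: R 9, P 0, Q 13, T 0, S 7.
Q and R advance.
Runoff: Q is preferred to R by 13 voters; R by 16.
R wins the runoff.

R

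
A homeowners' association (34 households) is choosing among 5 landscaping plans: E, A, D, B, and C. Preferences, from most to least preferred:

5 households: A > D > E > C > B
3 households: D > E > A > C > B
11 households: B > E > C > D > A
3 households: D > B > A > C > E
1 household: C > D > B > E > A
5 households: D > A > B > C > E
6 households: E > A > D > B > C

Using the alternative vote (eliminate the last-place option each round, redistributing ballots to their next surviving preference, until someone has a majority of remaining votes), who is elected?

D

Round 1: E 6, A 5, D 11, B 11, C 1. Eliminate C.
Round 2: E 6, A 5, D 12, B 11. Eliminate A.
Round 3: E 6, D 17, B 11. Eliminate E.
Round 4: D 23, B 11. D has a majority.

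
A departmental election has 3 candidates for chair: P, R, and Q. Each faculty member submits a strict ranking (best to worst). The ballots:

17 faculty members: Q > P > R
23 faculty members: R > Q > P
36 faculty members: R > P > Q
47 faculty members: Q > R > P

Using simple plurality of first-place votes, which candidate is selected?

First-place votes: P 0, R 59, Q 64.
Q has the most first-place votes.

Q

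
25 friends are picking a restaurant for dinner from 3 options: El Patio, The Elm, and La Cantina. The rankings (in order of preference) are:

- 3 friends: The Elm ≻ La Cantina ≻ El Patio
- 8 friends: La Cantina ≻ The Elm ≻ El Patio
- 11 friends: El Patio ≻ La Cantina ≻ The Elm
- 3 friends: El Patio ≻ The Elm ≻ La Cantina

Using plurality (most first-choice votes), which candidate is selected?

First-place votes: El Patio 14, The Elm 3, La Cantina 8.
El Patio has the most first-place votes.

El Patio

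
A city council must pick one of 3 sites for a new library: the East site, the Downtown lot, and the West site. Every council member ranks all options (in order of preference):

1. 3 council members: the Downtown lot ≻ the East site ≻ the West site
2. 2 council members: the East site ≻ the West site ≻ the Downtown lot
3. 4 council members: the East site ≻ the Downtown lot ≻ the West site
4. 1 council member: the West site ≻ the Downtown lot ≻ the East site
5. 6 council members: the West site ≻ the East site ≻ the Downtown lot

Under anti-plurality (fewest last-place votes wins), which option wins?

the East site

Last-place votes: the East site 1, the Downtown lot 8, the West site 7.
the East site is ranked last by the fewest voters, so the East site wins.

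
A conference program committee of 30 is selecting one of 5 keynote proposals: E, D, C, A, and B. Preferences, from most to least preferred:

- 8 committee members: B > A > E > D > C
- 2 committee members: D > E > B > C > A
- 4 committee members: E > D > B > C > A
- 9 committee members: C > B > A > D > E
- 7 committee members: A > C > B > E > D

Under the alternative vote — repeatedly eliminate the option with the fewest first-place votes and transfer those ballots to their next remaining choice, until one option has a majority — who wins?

C

Round 1: E 4, D 2, C 9, A 7, B 8. Eliminate D.
Round 2: E 6, C 9, A 7, B 8. Eliminate E.
Round 3: C 9, A 7, B 14. Eliminate A.
Round 4: C 16, B 14. C has a majority.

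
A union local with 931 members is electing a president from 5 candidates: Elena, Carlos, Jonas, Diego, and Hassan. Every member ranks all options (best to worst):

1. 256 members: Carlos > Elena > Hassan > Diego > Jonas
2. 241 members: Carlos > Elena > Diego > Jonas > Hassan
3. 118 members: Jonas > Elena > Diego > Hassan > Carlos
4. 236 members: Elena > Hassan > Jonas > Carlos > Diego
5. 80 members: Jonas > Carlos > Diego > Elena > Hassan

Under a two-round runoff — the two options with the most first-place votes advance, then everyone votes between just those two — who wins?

Round 1 first-place votes: Elena 236, Carlos 497, Jonas 198, Diego 0, Hassan 0.
Carlos and Elena advance.
Runoff: Carlos is preferred to Elena by 577 voters; Elena by 354.
Carlos wins the runoff.

Carlos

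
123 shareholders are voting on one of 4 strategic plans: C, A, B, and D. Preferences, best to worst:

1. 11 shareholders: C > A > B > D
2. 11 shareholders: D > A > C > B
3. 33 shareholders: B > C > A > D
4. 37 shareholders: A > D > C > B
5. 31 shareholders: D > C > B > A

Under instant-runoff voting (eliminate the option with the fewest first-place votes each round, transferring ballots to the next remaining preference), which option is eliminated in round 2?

B

Round 1: C 11, A 37, B 33, D 42. Eliminate C.
Round 2: A 48, B 33, D 42. Eliminate B.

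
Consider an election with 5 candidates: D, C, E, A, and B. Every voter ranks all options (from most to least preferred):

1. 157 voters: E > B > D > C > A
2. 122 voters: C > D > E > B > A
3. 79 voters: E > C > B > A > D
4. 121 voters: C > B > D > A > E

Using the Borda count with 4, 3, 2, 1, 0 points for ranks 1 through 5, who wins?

C

D: 157·2 + 122·3 + 79·0 + 121·2 = 922
C: 157·1 + 122·4 + 79·3 + 121·4 = 1366
E: 157·4 + 122·2 + 79·4 + 121·0 = 1188
A: 157·0 + 122·0 + 79·1 + 121·1 = 200
B: 157·3 + 122·1 + 79·2 + 121·3 = 1114
C has the highest Borda score (1366).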